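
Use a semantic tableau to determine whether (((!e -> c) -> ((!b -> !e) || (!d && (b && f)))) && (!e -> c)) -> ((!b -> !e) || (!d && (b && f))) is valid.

Valid

Assume the negation and expand:
Initial set: {!((((!e -> c) -> ((!b -> !e) || (!d && (b && f)))) && (!e -> c)) -> ((!b -> !e) || (!d && (b && f))))}.
!((((!e -> c) -> ((!b -> !e) || (!d && (b && f)))) && (!e -> c)) -> ((!b -> !e) || (!d && (b && f)))): α-rule — add (((!e -> c) -> ((!b -> !e) || (!d && (b && f)))) && (!e -> c)), !((!b -> !e) || (!d && (b && f))).
(((!e -> c) -> ((!b -> !e) || (!d && (b && f)))) && (!e -> c)): α-rule — add ((!e -> c) -> ((!b -> !e) || (!d && (b && f)))), (!e -> c).
!((!b -> !e) || (!d && (b && f))): α-rule — add !(!b -> !e), !(!d && (b && f)).
!(!b -> !e): α-rule — add !b, !!e.
((!e -> c) -> ((!b -> !e) || (!d && (b && f)))): β-rule — branch into !(!e -> c)  //  ((!b -> !e) || (!d && (b && f))).
  branch 1 (add !(!e -> c)):
    !(!e -> c): α-rule — add !e, !c.
    × closes — contains both e and !e.
  branch 2 (add ((!b -> !e) || (!d && (b && f)))):
    (!e -> c): β-rule — branch into !!e  //  c.
      branch 2.1 (add !!e):
        !(!d && (b && f)): β-rule — branch into !!d  //  !(b && f).
          branch 2.1.1 (add !!d):
            ((!b -> !e) || (!d && (b && f))): β-rule — branch into (!b -> !e)  //  (!d && (b && f)).
              branch 2.1.1.1 (add (!b -> !e)):
                (!b -> !e): β-rule — branch into !!b  //  !e.
                  branch 2.1.1.1.1 (add !!b):
                    × closes — contains both b and !b.
                  branch 2.1.1.1.2 (add !e):
                    × closes — contains both e and !e.
              branch 2.1.1.2 (add (!d && (b && f))):
                (!d && (b && f)): α-rule — add !d, (b && f).
                × closes — contains both d and !d.
          branch 2.1.2 (add !(b && f)):
            ((!b -> !e) || (!d && (b && f))): β-rule — branch into (!b -> !e)  //  (!d && (b && f)).
              branch 2.1.2.1 (add (!b -> !e)):
                !(b && f): β-rule — branch into !b  //  !f.
                  branch 2.1.2.1.1 (add !b):
                    (!b -> !e): β-rule — branch into !!b  //  !e.
                      branch 2.1.2.1.1.1 (add !!b):
                        × closes — contains both b and !b.
                      branch 2.1.2.1.1.2 (add !e):
                        × closes — contains both e and !e.
                  branch 2.1.2.1.2 (add !f):
                    (!b -> !e): β-rule — branch into !!b  //  !e.
                      branch 2.1.2.1.2.1 (add !!b):
                        × closes — contains both b and !b.
                      branch 2.1.2.1.2.2 (add !e):
                        × closes — contains both e and !e.
              branch 2.1.2.2 (add (!d && (b && f))):
                (!d && (b && f)): α-rule — add !d, (b && f).
                (b && f): α-rule — add b, f.
                × closes — contains both b and !b.
      branch 2.2 (add c):
        !(!d && (b && f)): β-rule — branch into !!d  //  !(b && f).
          branch 2.2.1 (add !!d):
            ((!b -> !e) || (!d && (b && f))): β-rule — branch into (!b -> !e)  //  (!d && (b && f)).
              branch 2.2.1.1 (add (!b -> !e)):
                (!b -> !e): β-rule — branch into !!b  //  !e.
                  branch 2.2.1.1.1 (add !!b):
                    × closes — contains both b and !b.
                  branch 2.2.1.1.2 (add !e):
                    × closes — contains both e and !e.
              branch 2.2.1.2 (add (!d && (b && f))):
                (!d && (b && f)): α-rule — add !d, (b && f).
                × closes — contains both d and !d.
          branch 2.2.2 (add !(b && f)):
            ((!b -> !e) || (!d && (b && f))): β-rule — branch into (!b -> !e)  //  (!d && (b && f)).
              branch 2.2.2.1 (add (!b -> !e)):
                !(b && f): β-rule — branch into !b  //  !f.
                  branch 2.2.2.1.1 (add !b):
                    (!b -> !e): β-rule — branch into !!b  //  !e.
                      branch 2.2.2.1.1.1 (add !!b):
                        × closes — contains both b and !b.
                      branch 2.2.2.1.1.2 (add !e):
                        × closes — contains both e and !e.
                  branch 2.2.2.1.2 (add !f):
                    (!b -> !e): β-rule — branch into !!b  //  !e.
                      branch 2.2.2.1.2.1 (add !!b):
                        × closes — contains both b and !b.
                      branch 2.2.2.1.2.2 (add !e):
                        × closes — contains both e and !e.
              branch 2.2.2.2 (add (!d && (b && f))):
                (!d && (b && f)): α-rule — add !d, (b && f).
                (b && f): α-rule — add b, f.
                × closes — contains both b and !b.
All 17 branches close.
Every branch closed, so the negation is unsatisfiable and the formula is valid.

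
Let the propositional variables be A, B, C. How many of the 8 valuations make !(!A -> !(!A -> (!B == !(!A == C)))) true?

Initial set: {!(!A -> !(!A -> (!B == !(!A == C))))}.
!(!A -> !(!A -> (!B == !(!A == C)))): α-rule — add !A, !!(!A -> (!B == !(!A == C))).
!!(!A -> (!B == !(!A == C))): β-rule — branch into !!A  //  (!B == !(!A == C)).
  branch 1 (add !!A):
    × closes — contains both A and !A.
  branch 2 (add (!B == !(!A == C))):
    (!B == !(!A == C)): β-rule — branch into !B, !(!A == C)  //  !!B, !!(!A == C).
      branch 2.1 (add !B, !(!A == C)):
        !(!A == C): β-rule — branch into !A, !C  //  !!A, C.
          branch 2.1.1 (add !A, !C):
            ○ open, literals {A=F, B=F, C=F}.
          branch 2.1.2 (add !!A, C):
            × closes — contains both A and !A.
      branch 2.2 (add !!B, !!(!A == C)):
        !!(!A == C): β-rule — branch into !A, C  //  !!A, !C.
          branch 2.2.1 (add !A, C):
            ○ open, literals {A=F, B=T, C=T}.
          branch 2.2.2 (add !!A, !C):
            × closes — contains both A and !A.
3 branches closed, 2 open.
Each open branch fixes some atoms; the unmentioned ones are free. Counting distinct full assignments: branch {A=F, B=F, C=F} (none free) contributes 1 new; branch {A=F, B=T, C=T} (none free) contributes 1 new. Total: 2.

2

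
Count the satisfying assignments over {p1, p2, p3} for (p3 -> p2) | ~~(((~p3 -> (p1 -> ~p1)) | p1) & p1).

Initial set: {((p3 -> p2) | ~~(((~p3 -> (p1 -> ~p1)) | p1) & p1))}.
((p3 -> p2) | ~~(((~p3 -> (p1 -> ~p1)) | p1) & p1)): β-rule — branch into (p3 -> p2)  //  ~~(((~p3 -> (p1 -> ~p1)) | p1) & p1).
  branch 1 (add (p3 -> p2)):
    (p3 -> p2): β-rule — branch into ~p3  //  p2.
      branch 1.1 (add ~p3):
        ○ open, literals {p3=F}.
      branch 1.2 (add p2):
        ○ open, literals {p2=T}.
  branch 2 (add ~~(((~p3 -> (p1 -> ~p1)) | p1) & p1)):
    ~~(((~p3 -> (p1 -> ~p1)) | p1) & p1): drop double negation, giving (((~p3 -> (p1 -> ~p1)) | p1) & p1).
    (((~p3 -> (p1 -> ~p1)) | p1) & p1): α-rule — add ((~p3 -> (p1 -> ~p1)) | p1), p1.
    ((~p3 -> (p1 -> ~p1)) | p1): β-rule — branch into (~p3 -> (p1 -> ~p1))  //  p1.
      branch 2.1 (add (~p3 -> (p1 -> ~p1))):
        (~p3 -> (p1 -> ~p1)): β-rule — branch into ~~p3  //  (p1 -> ~p1).
          branch 2.1.1 (add ~~p3):
            ○ open, literals {p1=T, p3=T}.
          branch 2.1.2 (add (p1 -> ~p1)):
            (p1 -> ~p1): β-rule — branch into ~p1  //  ~p1.
              branch 2.1.2.1 (add ~p1):
                × closes — contains both p1 and ~p1.
              branch 2.1.2.2 (add ~p1):
                × closes — contains both p1 and ~p1.
      branch 2.2 (add p1):
        ○ open, literals {p1=T}.
2 branches closed, 4 open.
Each open branch fixes some atoms; the unmentioned ones are free. Counting distinct full assignments: branch {p3=F} (p1, p2) contributes 4 new; branch {p2=T} (p1, p3) contributes 2 new; branch {p1=T, p3=T} (p2) contributes 1 new; branch {p1=T} (p2, p3) contributes 0 new. Total: 7.

7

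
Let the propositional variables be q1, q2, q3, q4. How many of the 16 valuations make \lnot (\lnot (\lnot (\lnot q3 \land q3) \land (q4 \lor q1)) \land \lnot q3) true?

14

Initial set: {\lnot (\lnot (\lnot (\lnot q3 \land q3) \land (q4 \lor q1)) \land \lnot q3)}.
\lnot (\lnot (\lnot (\lnot q3 \land q3) \land (q4 \lor q1)) \land \lnot q3): β-rule — branch into \lnot \lnot (\lnot (\lnot q3 \land q3) \land (q4 \lor q1))  //  \lnot \lnot q3.
  branch 1 (add \lnot \lnot (\lnot (\lnot q3 \land q3) \land (q4 \lor q1))):
    \lnot \lnot (\lnot (\lnot q3 \land q3) \land (q4 \lor q1)): α-rule — add \lnot (\lnot q3 \land q3), (q4 \lor q1).
    \lnot (\lnot q3 \land q3): β-rule — branch into \lnot \lnot q3  //  \lnot q3.
      branch 1.1 (add \lnot \lnot q3):
        (q4 \lor q1): β-rule — branch into q4  //  q1.
          branch 1.1.1 (add q4):
            ○ open, literals {q3=true, q4=true}.
          branch 1.1.2 (add q1):
            ○ open, literals {q1=true, q3=true}.
      branch 1.2 (add \lnot q3):
        (q4 \lor q1): β-rule — branch into q4  //  q1.
          branch 1.2.1 (add q4):
            ○ open, literals {q3=false, q4=true}.
          branch 1.2.2 (add q1):
            ○ open, literals {q1=true, q3=false}.
  branch 2 (add \lnot \lnot q3):
    ○ open, literals {q3=true}.
0 branches closed, 5 open.
Each open branch fixes some atoms; the unmentioned ones are free. Counting distinct full assignments: branch {q3=true, q4=true} (q1, q2) contributes 4 new; branch {q1=true, q3=true} (q2, q4) contributes 2 new; branch {q3=false, q4=true} (q1, q2) contributes 4 new; branch {q1=true, q3=false} (q2, q4) contributes 2 new; branch {q3=true} (q1, q2, q4) contributes 2 new. Total: 14.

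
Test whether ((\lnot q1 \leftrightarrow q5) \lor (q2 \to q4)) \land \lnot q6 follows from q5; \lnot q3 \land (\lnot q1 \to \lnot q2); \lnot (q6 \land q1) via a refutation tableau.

Initial set: {T q5; T (\lnot q3 \land (\lnot q1 \to \lnot q2)); T \lnot (q6 \land q1); F (((\lnot q1 \leftrightarrow q5) \lor (q2 \to q4)) \land \lnot q6)}.
T (\lnot q3 \land (\lnot q1 \to \lnot q2)): α-rule — add T \lnot q3, T (\lnot q1 \to \lnot q2).
T \lnot (q6 \land q1): β-rule — branch into F q6  //  F q1.
  branch 1 (add F q6):
    F (((\lnot q1 \leftrightarrow q5) \lor (q2 \to q4)) \land \lnot q6): β-rule — branch into F ((\lnot q1 \leftrightarrow q5) \lor (q2 \to q4))  //  F \lnot q6.
      branch 1.1 (add F ((\lnot q1 \leftrightarrow q5) \lor (q2 \to q4))):
        F ((\lnot q1 \leftrightarrow q5) \lor (q2 \to q4)): α-rule — add F (\lnot q1 \leftrightarrow q5), F (q2 \to q4).
        F (q2 \to q4): α-rule — add T q2, F q4.
        T (\lnot q1 \to \lnot q2): β-rule — branch into F \lnot q1  //  T \lnot q2.
          branch 1.1.1 (add F \lnot q1):
            F (\lnot q1 \leftrightarrow q5): β-rule — branch into T \lnot q1, F q5  //  F \lnot q1, T q5.
              branch 1.1.1.1 (add T \lnot q1, F q5):
                × closes — contains both q1 and \lnot q1.
              branch 1.1.1.2 (add F \lnot q1, T q5):
                ○ open, literals {q1=1, q2=1, q3=0, q4=0, q5=1, q6=0}.
          branch 1.1.2 (add T \lnot q2):
            × closes — contains both q2 and \lnot q2.
      branch 1.2 (add F \lnot q6):
        × closes — contains both q6 and \lnot q6.
  branch 2 (add F q1):
    F (((\lnot q1 \leftrightarrow q5) \lor (q2 \to q4)) \land \lnot q6): β-rule — branch into F ((\lnot q1 \leftrightarrow q5) \lor (q2 \to q4))  //  F \lnot q6.
      branch 2.1 (add F ((\lnot q1 \leftrightarrow q5) \lor (q2 \to q4))):
        F ((\lnot q1 \leftrightarrow q5) \lor (q2 \to q4)): α-rule — add F (\lnot q1 \leftrightarrow q5), F (q2 \to q4).
        F (q2 \to q4): α-rule — add T q2, F q4.
        T (\lnot q1 \to \lnot q2): β-rule — branch into F \lnot q1  //  T \lnot q2.
          branch 2.1.1 (add F \lnot q1):
            × closes — contains both q1 and \lnot q1.
          branch 2.1.2 (add T \lnot q2):
            × closes — contains both q2 and \lnot q2.
      branch 2.2 (add F \lnot q6):
        T (\lnot q1 \to \lnot q2): β-rule — branch into F \lnot q1  //  T \lnot q2.
          branch 2.2.1 (add F \lnot q1):
            × closes — contains both q1 and \lnot q1.
          branch 2.2.2 (add T \lnot q2):
            ○ open, literals {q1=0, q2=0, q3=0, q5=1, q6=1}.
6 branches closed, 2 open.
An open branch gives a countermodel: q1=1, q2=1, q3=0, q4=0, q5=1, q6=0 (unmentioned atoms arbitrary); the premises hold there but the conclusion fails.

No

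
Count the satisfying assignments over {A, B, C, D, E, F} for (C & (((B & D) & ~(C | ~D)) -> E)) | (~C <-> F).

Initial set: {((C & (((B & D) & ~(C | ~D)) -> E)) | (~C <-> F))}.
((C & (((B & D) & ~(C | ~D)) -> E)) | (~C <-> F)): β-rule — branch into (C & (((B & D) & ~(C | ~D)) -> E))  //  (~C <-> F).
  branch 1 (add (C & (((B & D) & ~(C | ~D)) -> E))):
    (C & (((B & D) & ~(C | ~D)) -> E)): α-rule — add C, (((B & D) & ~(C | ~D)) -> E).
    (((B & D) & ~(C | ~D)) -> E): β-rule — branch into ~((B & D) & ~(C | ~D))  //  E.
      branch 1.1 (add ~((B & D) & ~(C | ~D))):
        ~((B & D) & ~(C | ~D)): β-rule — branch into ~(B & D)  //  ~~(C | ~D).
          branch 1.1.1 (add ~(B & D)):
            ~(B & D): β-rule — branch into ~B  //  ~D.
              branch 1.1.1.1 (add ~B):
                ○ open, literals {B=F, C=T}.
              branch 1.1.1.2 (add ~D):
                ○ open, literals {C=T, D=F}.
          branch 1.1.2 (add ~~(C | ~D)):
            ~~(C | ~D): β-rule — branch into C  //  ~D.
              branch 1.1.2.1 (add C):
                ○ open, literals {C=T}.
              branch 1.1.2.2 (add ~D):
                ○ open, literals {C=T, D=F}.
      branch 1.2 (add E):
        ○ open, literals {C=T, E=T}.
  branch 2 (add (~C <-> F)):
    (~C <-> F): β-rule — branch into ~C, F  //  ~~C, ~F.
      branch 2.1 (add ~C, F):
        ○ open, literals {C=F, F=T}.
      branch 2.2 (add ~~C, ~F):
        ○ open, literals {C=T, F=F}.
0 branches closed, 7 open.
Each open branch fixes some atoms; the unmentioned ones are free. Counting distinct full assignments: branch {B=F, C=T} (A, D, E, F) contributes 16 new; branch {C=T, D=F} (A, B, E, F) contributes 8 new; branch {C=T} (A, B, D, E, F) contributes 8 new; branch {C=T, D=F} (A, B, E, F) contributes 0 new; branch {C=T, E=T} (A, B, D, F) contributes 0 new; branch {C=F, F=T} (A, B, D, E) contributes 16 new; branch {C=T, F=F} (A, B, D, E) contributes 0 new. Total: 48.

48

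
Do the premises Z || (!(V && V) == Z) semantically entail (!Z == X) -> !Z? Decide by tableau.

Initial set: {T (Z || (!(V && V) == Z)); F ((!Z == X) -> !Z)}.
F ((!Z == X) -> !Z): α-rule — add T (!Z == X), F !Z.
T (Z || (!(V && V) == Z)): β-rule — branch into T Z  //  T (!(V && V) == Z).
  branch 1 (add T Z):
    T (!Z == X): β-rule — branch into T !Z, T X  //  F !Z, F X.
      branch 1.1 (add T !Z, T X):
        × closes — contains both Z and !Z.
      branch 1.2 (add F !Z, F X):
        ○ open, literals {X=F, Z=T}.
  branch 2 (add T (!(V && V) == Z)):
    T (!Z == X): β-rule — branch into T !Z, T X  //  F !Z, F X.
      branch 2.1 (add T !Z, T X):
        × closes — contains both Z and !Z.
      branch 2.2 (add F !Z, F X):
        T (!(V && V) == Z): β-rule — branch into T !(V && V), T Z  //  F !(V && V), F Z.
          branch 2.2.1 (add T !(V && V), T Z):
            T !(V && V): β-rule — branch into F V  //  F V.
              branch 2.2.1.1 (add F V):
                ○ open, literals {V=F, X=F, Z=T}.
              branch 2.2.1.2 (add F V):
                ○ open, literals {V=F, X=F, Z=T}.
          branch 2.2.2 (add F !(V && V), F Z):
            × closes — contains both Z and !Z.
3 branches closed, 3 open.
An open branch gives a countermodel: X=F, Z=T (unmentioned atoms arbitrary); the premises hold there but the conclusion fails.

No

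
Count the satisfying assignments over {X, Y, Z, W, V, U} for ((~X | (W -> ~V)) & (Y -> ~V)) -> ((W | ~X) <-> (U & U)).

Initial set: {(((~X | (W -> ~V)) & (Y -> ~V)) -> ((W | ~X) <-> (U & U)))}.
(((~X | (W -> ~V)) & (Y -> ~V)) -> ((W | ~X) <-> (U & U))): β-rule — branch into ~((~X | (W -> ~V)) & (Y -> ~V))  //  ((W | ~X) <-> (U & U)).
  branch 1 (add ~((~X | (W -> ~V)) & (Y -> ~V))):
    ~((~X | (W -> ~V)) & (Y -> ~V)): β-rule — branch into ~(~X | (W -> ~V))  //  ~(Y -> ~V).
      branch 1.1 (add ~(~X | (W -> ~V))):
        ~(~X | (W -> ~V)): α-rule — add ~~X, ~(W -> ~V).
        ~(W -> ~V): α-rule — add W, ~~V.
        ○ open, literals {V=true, W=true, X=true}.
      branch 1.2 (add ~(Y -> ~V)):
        ~(Y -> ~V): α-rule — add Y, ~~V.
        ○ open, literals {V=true, Y=true}.
  branch 2 (add ((W | ~X) <-> (U & U))):
    ((W | ~X) <-> (U & U)): β-rule — branch into (W | ~X), (U & U)  //  ~(W | ~X), ~(U & U).
      branch 2.1 (add (W | ~X), (U & U)):
        (U & U): α-rule — add U, U.
        (W | ~X): β-rule — branch into W  //  ~X.
          branch 2.1.1 (add W):
            ○ open, literals {U=true, W=true}.
          branch 2.1.2 (add ~X):
            ○ open, literals {U=true, X=false}.
      branch 2.2 (add ~(W | ~X), ~(U & U)):
        ~(W | ~X): α-rule — add ~W, ~~X.
        ~(U & U): β-rule — branch into ~U  //  ~U.
          branch 2.2.1 (add ~U):
            ○ open, literals {U=false, W=false, X=true}.
          branch 2.2.2 (add ~U):
            ○ open, literals {U=false, W=false, X=true}.
0 branches closed, 6 open.
Each open branch fixes some atoms; the unmentioned ones are free. Counting distinct full assignments: branch {V=true, W=true, X=true} (Y, Z, U) contributes 8 new; branch {V=true, Y=true} (X, Z, W, U) contributes 12 new; branch {U=true, W=true} (X, Y, Z, V) contributes 10 new; branch {U=true, X=false} (Y, Z, W, V) contributes 6 new; branch {U=false, W=false, X=true} (Y, Z, V) contributes 6 new; branch {U=false, W=false, X=true} (Y, Z, V) contributes 0 new. Total: 42.

42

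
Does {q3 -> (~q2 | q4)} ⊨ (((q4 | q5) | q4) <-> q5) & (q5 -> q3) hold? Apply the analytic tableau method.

Initial set: {T (q3 -> (~q2 | q4)); F ((((q4 | q5) | q4) <-> q5) & (q5 -> q3))}.
T (q3 -> (~q2 | q4)): β-rule — branch into F q3  //  T (~q2 | q4).
  branch 1 (add F q3):
    F ((((q4 | q5) | q4) <-> q5) & (q5 -> q3)): β-rule — branch into F (((q4 | q5) | q4) <-> q5)  //  F (q5 -> q3).
      branch 1.1 (add F (((q4 | q5) | q4) <-> q5)):
        F (((q4 | q5) | q4) <-> q5): β-rule — branch into T ((q4 | q5) | q4), F q5  //  F ((q4 | q5) | q4), T q5.
          branch 1.1.1 (add T ((q4 | q5) | q4), F q5):
            T ((q4 | q5) | q4): β-rule — branch into T (q4 | q5)  //  T q4.
              branch 1.1.1.1 (add T (q4 | q5)):
                T (q4 | q5): β-rule — branch into T q4  //  T q5.
                  branch 1.1.1.1.1 (add T q4):
                    ○ open, literals {q3=0, q4=1, q5=0}.
                  branch 1.1.1.1.2 (add T q5):
                    × closes — contains both q5 and ~q5.
              branch 1.1.1.2 (add T q4):
                ○ open, literals {q3=0, q4=1, q5=0}.
          branch 1.1.2 (add F ((q4 | q5) | q4), T q5):
            F ((q4 | q5) | q4): α-rule — add F (q4 | q5), F q4.
            F (q4 | q5): α-rule — add F q4, F q5.
            × closes — contains both q5 and ~q5.
      branch 1.2 (add F (q5 -> q3)):
        F (q5 -> q3): α-rule — add T q5, F q3.
        ○ open, literals {q3=0, q5=1}.
  branch 2 (add T (~q2 | q4)):
    F ((((q4 | q5) | q4) <-> q5) & (q5 -> q3)): β-rule — branch into F (((q4 | q5) | q4) <-> q5)  //  F (q5 -> q3).
      branch 2.1 (add F (((q4 | q5) | q4) <-> q5)):
        T (~q2 | q4): β-rule — branch into T ~q2  //  T q4.
          branch 2.1.1 (add T ~q2):
            F (((q4 | q5) | q4) <-> q5): β-rule — branch into T ((q4 | q5) | q4), F q5  //  F ((q4 | q5) | q4), T q5.
              branch 2.1.1.1 (add T ((q4 | q5) | q4), F q5):
                T ((q4 | q5) | q4): β-rule — branch into T (q4 | q5)  //  T q4.
                  branch 2.1.1.1.1 (add T (q4 | q5)):
                    T (q4 | q5): β-rule — branch into T q4  //  T q5.
                      branch 2.1.1.1.1.1 (add T q4):
                        ○ open, literals {q2=0, q4=1, q5=0}.
                      branch 2.1.1.1.1.2 (add T q5):
                        × closes — contains both q5 and ~q5.
                  branch 2.1.1.1.2 (add T q4):
                    ○ open, literals {q2=0, q4=1, q5=0}.
              branch 2.1.1.2 (add F ((q4 | q5) | q4), T q5):
                F ((q4 | q5) | q4): α-rule — add F (q4 | q5), F q4.
                F (q4 | q5): α-rule — add F q4, F q5.
                × closes — contains both q5 and ~q5.
          branch 2.1.2 (add T q4):
            F (((q4 | q5) | q4) <-> q5): β-rule — branch into T ((q4 | q5) | q4), F q5  //  F ((q4 | q5) | q4), T q5.
              branch 2.1.2.1 (add T ((q4 | q5) | q4), F q5):
                T ((q4 | q5) | q4): β-rule — branch into T (q4 | q5)  //  T q4.
                  branch 2.1.2.1.1 (add T (q4 | q5)):
                    T (q4 | q5): β-rule — branch into T q4  //  T q5.
                      branch 2.1.2.1.1.1 (add T q4):
                        ○ open, literals {q4=1, q5=0}.
                      branch 2.1.2.1.1.2 (add T q5):
                        × closes — contains both q5 and ~q5.
                  branch 2.1.2.1.2 (add T q4):
                    ○ open, literals {q4=1, q5=0}.
              branch 2.1.2.2 (add F ((q4 | q5) | q4), T q5):
                F ((q4 | q5) | q4): α-rule — add F (q4 | q5), F q4.
                × closes — contains both q4 and ~q4.
      branch 2.2 (add F (q5 -> q3)):
        F (q5 -> q3): α-rule — add T q5, F q3.
        T (~q2 | q4): β-rule — branch into T ~q2  //  T q4.
          branch 2.2.1 (add T ~q2):
            ○ open, literals {q2=0, q3=0, q5=1}.
          branch 2.2.2 (add T q4):
            ○ open, literals {q3=0, q4=1, q5=1}.
6 branches closed, 9 open.
An open branch gives a countermodel: q3=0, q4=1, q5=0 (unmentioned atoms arbitrary); the premises hold there but the conclusion fails.

No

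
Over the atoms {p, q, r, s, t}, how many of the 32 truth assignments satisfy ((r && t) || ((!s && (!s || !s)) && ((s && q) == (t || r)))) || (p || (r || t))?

30

Initial set: {(((r && t) || ((!s && (!s || !s)) && ((s && q) == (t || r)))) || (p || (r || t)))}.
(((r && t) || ((!s && (!s || !s)) && ((s && q) == (t || r)))) || (p || (r || t))): β-rule — branch into ((r && t) || ((!s && (!s || !s)) && ((s && q) == (t || r))))  //  (p || (r || t)).
  branch 1 (add ((r && t) || ((!s && (!s || !s)) && ((s && q) == (t || r))))):
    ((r && t) || ((!s && (!s || !s)) && ((s && q) == (t || r)))): β-rule — branch into (r && t)  //  ((!s && (!s || !s)) && ((s && q) == (t || r))).
      branch 1.1 (add (r && t)):
        (r && t): α-rule — add r, t.
        ○ open, literals {r=true, t=true}.
      branch 1.2 (add ((!s && (!s || !s)) && ((s && q) == (t || r)))):
        ((!s && (!s || !s)) && ((s && q) == (t || r))): α-rule — add (!s && (!s || !s)), ((s && q) == (t || r)).
        (!s && (!s || !s)): α-rule — add !s, (!s || !s).
        ((s && q) == (t || r)): β-rule — branch into (s && q), (t || r)  //  !(s && q), !(t || r).
          branch 1.2.1 (add (s && q), (t || r)):
            (s && q): α-rule — add s, q.
            × closes — contains both s and !s.
          branch 1.2.2 (add !(s && q), !(t || r)):
            !(t || r): α-rule — add !t, !r.
            (!s || !s): β-rule — branch into !s  //  !s.
              branch 1.2.2.1 (add !s):
                !(s && q): β-rule — branch into !s  //  !q.
                  branch 1.2.2.1.1 (add !s):
                    ○ open, literals {r=false, s=false, t=false}.
                  branch 1.2.2.1.2 (add !q):
                    ○ open, literals {q=false, r=false, s=false, t=false}.
              branch 1.2.2.2 (add !s):
                !(s && q): β-rule — branch into !s  //  !q.
                  branch 1.2.2.2.1 (add !s):
                    ○ open, literals {r=false, s=false, t=false}.
                  branch 1.2.2.2.2 (add !q):
                    ○ open, literals {q=false, r=false, s=false, t=false}.
  branch 2 (add (p || (r || t))):
    (p || (r || t)): β-rule — branch into p  //  (r || t).
      branch 2.1 (add p):
        ○ open, literals {p=true}.
      branch 2.2 (add (r || t)):
        (r || t): β-rule — branch into r  //  t.
          branch 2.2.1 (add r):
            ○ open, literals {r=true}.
          branch 2.2.2 (add t):
            ○ open, literals {t=true}.
1 branch closed, 8 open.
Each open branch fixes some atoms; the unmentioned ones are free. Counting distinct full assignments: branch {r=true, t=true} (p, q, s) contributes 8 new; branch {r=false, s=false, t=false} (p, q) contributes 4 new; branch {q=false, r=false, s=false, t=false} (p) contributes 0 new; branch {r=false, s=false, t=false} (p, q) contributes 0 new; branch {q=false, r=false, s=false, t=false} (p) contributes 0 new; branch {p=true} (q, r, s, t) contributes 10 new; branch {r=true} (p, q, s, t) contributes 4 new; branch {t=true} (p, q, r, s) contributes 4 new. Total: 30.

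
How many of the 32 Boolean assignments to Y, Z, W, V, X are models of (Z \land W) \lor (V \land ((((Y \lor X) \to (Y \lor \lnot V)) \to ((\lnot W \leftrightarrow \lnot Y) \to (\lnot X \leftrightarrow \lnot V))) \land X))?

14

Initial set: {((Z \land W) \lor (V \land ((((Y \lor X) \to (Y \lor \lnot V)) \to ((\lnot W \leftrightarrow \lnot Y) \to (\lnot X \leftrightarrow \lnot V))) \land X)))}.
((Z \land W) \lor (V \land ((((Y \lor X) \to (Y \lor \lnot V)) \to ((\lnot W \leftrightarrow \lnot Y) \to (\lnot X \leftrightarrow \lnot V))) \land X))): β-rule — branch into (Z \land W)  //  (V \land ((((Y \lor X) \to (Y \lor \lnot V)) \to ((\lnot W \leftrightarrow \lnot Y) \to (\lnot X \leftrightarrow \lnot V))) \land X)).
  branch 1 (add (Z \land W)):
    (Z \land W): α-rule — add Z, W.
    ○ open, literals {W=T, Z=T}.
  branch 2 (add (V \land ((((Y \lor X) \to (Y \lor \lnot V)) \to ((\lnot W \leftrightarrow \lnot Y) \to (\lnot X \leftrightarrow \lnot V))) \land X))):
    (V \land ((((Y \lor X) \to (Y \lor \lnot V)) \to ((\lnot W \leftrightarrow \lnot Y) \to (\lnot X \leftrightarrow \lnot V))) \land X)): α-rule — add V, ((((Y \lor X) \to (Y \lor \lnot V)) \to ((\lnot W \leftrightarrow \lnot Y) \to (\lnot X \leftrightarrow \lnot V))) \land X).
    ((((Y \lor X) \to (Y \lor \lnot V)) \to ((\lnot W \leftrightarrow \lnot Y) \to (\lnot X \leftrightarrow \lnot V))) \land X): α-rule — add (((Y \lor X) \to (Y \lor \lnot V)) \to ((\lnot W \leftrightarrow \lnot Y) \to (\lnot X \leftrightarrow \lnot V))), X.
    (((Y \lor X) \to (Y \lor \lnot V)) \to ((\lnot W \leftrightarrow \lnot Y) \to (\lnot X \leftrightarrow \lnot V))): β-rule — branch into \lnot ((Y \lor X) \to (Y \lor \lnot V))  //  ((\lnot W \leftrightarrow \lnot Y) \to (\lnot X \leftrightarrow \lnot V)).
      branch 2.1 (add \lnot ((Y \lor X) \to (Y \lor \lnot V))):
        \lnot ((Y \lor X) \to (Y \lor \lnot V)): α-rule — add (Y \lor X), \lnot (Y \lor \lnot V).
        \lnot (Y \lor \lnot V): α-rule — add \lnot Y, \lnot \lnot V.
        (Y \lor X): β-rule — branch into Y  //  X.
          branch 2.1.1 (add Y):
            × closes — contains both Y and \lnot Y.
          branch 2.1.2 (add X):
            ○ open, literals {V=T, X=T, Y=F}.
      branch 2.2 (add ((\lnot W \leftrightarrow \lnot Y) \to (\lnot X \leftrightarrow \lnot V))):
        ((\lnot W \leftrightarrow \lnot Y) \to (\lnot X \leftrightarrow \lnot V)): β-rule — branch into \lnot (\lnot W \leftrightarrow \lnot Y)  //  (\lnot X \leftrightarrow \lnot V).
          branch 2.2.1 (add \lnot (\lnot W \leftrightarrow \lnot Y)):
            \lnot (\lnot W \leftrightarrow \lnot Y): β-rule — branch into \lnot W, \lnot \lnot Y  //  \lnot \lnot W, \lnot Y.
              branch 2.2.1.1 (add \lnot W, \lnot \lnot Y):
                ○ open, literals {V=T, W=F, X=T, Y=T}.
              branch 2.2.1.2 (add \lnot \lnot W, \lnot Y):
                ○ open, literals {V=T, W=T, X=T, Y=F}.
          branch 2.2.2 (add (\lnot X \leftrightarrow \lnot V)):
            (\lnot X \leftrightarrow \lnot V): β-rule — branch into \lnot X, \lnot V  //  \lnot \lnot X, \lnot \lnot V.
              branch 2.2.2.1 (add \lnot X, \lnot V):
                × closes — contains both X and \lnot X.
              branch 2.2.2.2 (add \lnot \lnot X, \lnot \lnot V):
                ○ open, literals {V=T, X=T}.
2 branches closed, 5 open.
Each open branch fixes some atoms; the unmentioned ones are free. Counting distinct full assignments: branch {W=T, Z=T} (Y, V, X) contributes 8 new; branch {V=T, X=T, Y=F} (Z, W) contributes 3 new; branch {V=T, W=F, X=T, Y=T} (Z) contributes 2 new; branch {V=T, W=T, X=T, Y=F} (Z) contributes 0 new; branch {V=T, X=T} (Y, Z, W) contributes 1 new. Total: 14.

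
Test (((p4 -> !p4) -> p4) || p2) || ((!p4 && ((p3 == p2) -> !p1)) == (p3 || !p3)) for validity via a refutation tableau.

Assume the negation and expand:
Initial set: {F ((((p4 -> !p4) -> p4) || p2) || ((!p4 && ((p3 == p2) -> !p1)) == (p3 || !p3)))}.
F ((((p4 -> !p4) -> p4) || p2) || ((!p4 && ((p3 == p2) -> !p1)) == (p3 || !p3))): α-rule — add F (((p4 -> !p4) -> p4) || p2), F ((!p4 && ((p3 == p2) -> !p1)) == (p3 || !p3)).
F (((p4 -> !p4) -> p4) || p2): α-rule — add F ((p4 -> !p4) -> p4), F p2.
F ((p4 -> !p4) -> p4): α-rule — add T (p4 -> !p4), F p4.
F ((!p4 && ((p3 == p2) -> !p1)) == (p3 || !p3)): β-rule — branch into T (!p4 && ((p3 == p2) -> !p1)), F (p3 || !p3)  //  F (!p4 && ((p3 == p2) -> !p1)), T (p3 || !p3).
  branch 1 (add T (!p4 && ((p3 == p2) -> !p1)), F (p3 || !p3)):
    T (!p4 && ((p3 == p2) -> !p1)): α-rule — add T !p4, T ((p3 == p2) -> !p1).
    F (p3 || !p3): α-rule — add F p3, F !p3.
    × closes — contains both p3 and !p3.
  branch 2 (add F (!p4 && ((p3 == p2) -> !p1)), T (p3 || !p3)):
    T (p4 -> !p4): β-rule — branch into F p4  //  T !p4.
      branch 2.1 (add F p4):
        F (!p4 && ((p3 == p2) -> !p1)): β-rule — branch into F !p4  //  F ((p3 == p2) -> !p1).
          branch 2.1.1 (add F !p4):
            × closes — contains both p4 and !p4.
          branch 2.1.2 (add F ((p3 == p2) -> !p1)):
            F ((p3 == p2) -> !p1): α-rule — add T (p3 == p2), F !p1.
            T (p3 || !p3): β-rule — branch into T p3  //  T !p3.
              branch 2.1.2.1 (add T p3):
                T (p3 == p2): β-rule — branch into T p3, T p2  //  F p3, F p2.
                  branch 2.1.2.1.1 (add T p3, T p2):
                    × closes — contains both p2 and !p2.
                  branch 2.1.2.1.2 (add F p3, F p2):
                    × closes — contains both p3 and !p3.
              branch 2.1.2.2 (add T !p3):
                T (p3 == p2): β-rule — branch into T p3, T p2  //  F p3, F p2.
                  branch 2.1.2.2.1 (add T p3, T p2):
                    × closes — contains both p3 and !p3.
                  branch 2.1.2.2.2 (add F p3, F p2):
                    ○ open, literals {p1=T, p2=F, p3=F, p4=F}.
      branch 2.2 (add T !p4):
        F (!p4 && ((p3 == p2) -> !p1)): β-rule — branch into F !p4  //  F ((p3 == p2) -> !p1).
          branch 2.2.1 (add F !p4):
            × closes — contains both p4 and !p4.
          branch 2.2.2 (add F ((p3 == p2) -> !p1)):
            F ((p3 == p2) -> !p1): α-rule — add T (p3 == p2), F !p1.
            T (p3 || !p3): β-rule — branch into T p3  //  T !p3.
              branch 2.2.2.1 (add T p3):
                T (p3 == p2): β-rule — branch into T p3, T p2  //  F p3, F p2.
                  branch 2.2.2.1.1 (add T p3, T p2):
                    × closes — contains both p2 and !p2.
                  branch 2.2.2.1.2 (add F p3, F p2):
                    × closes — contains both p3 and !p3.
              branch 2.2.2.2 (add T !p3):
                T (p3 == p2): β-rule — branch into T p3, T p2  //  F p3, F p2.
                  branch 2.2.2.2.1 (add T p3, T p2):
                    × closes — contains both p3 and !p3.
                  branch 2.2.2.2.2 (add F p3, F p2):
                    ○ open, literals {p1=T, p2=F, p3=F, p4=F}.
9 branches closed, 2 open.
An open branch gives a countermodel: p1=T, p2=F, p3=F, p4=F (unmentioned atoms arbitrary); under it the original formula is false.

Not valid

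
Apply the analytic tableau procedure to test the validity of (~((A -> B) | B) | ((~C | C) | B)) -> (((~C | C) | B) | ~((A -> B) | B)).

Valid

Assume the negation and expand:
Initial set: {~((~((A -> B) | B) | ((~C | C) | B)) -> (((~C | C) | B) | ~((A -> B) | B)))}.
~((~((A -> B) | B) | ((~C | C) | B)) -> (((~C | C) | B) | ~((A -> B) | B))): α-rule — add (~((A -> B) | B) | ((~C | C) | B)), ~(((~C | C) | B) | ~((A -> B) | B)).
~(((~C | C) | B) | ~((A -> B) | B)): α-rule — add ~((~C | C) | B), ~~((A -> B) | B).
~((~C | C) | B): α-rule — add ~(~C | C), ~B.
~(~C | C): α-rule — add ~~C, ~C.
× closes — contains both C and ~C.
All 1 branch closes.
Every branch closed, so the negation is unsatisfiable and the formula is valid.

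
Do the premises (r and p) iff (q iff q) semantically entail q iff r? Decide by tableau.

Initial set: {((r and p) iff (q iff q)); not (q iff r)}.
((r and p) iff (q iff q)): β-rule — branch into (r and p), (q iff q)  //  not (r and p), not (q iff q).
  branch 1 (add (r and p), (q iff q)):
    (r and p): α-rule — add r, p.
    not (q iff r): β-rule — branch into q, not r  //  not q, r.
      branch 1.1 (add q, not r):
        × closes — contains both r and not r.
      branch 1.2 (add not q, r):
        (q iff q): β-rule — branch into q, q  //  not q, not q.
          branch 1.2.1 (add q, q):
            × closes — contains both q and not q.
          branch 1.2.2 (add not q, not q):
            ○ open, literals {p=T, q=F, r=T}.
  branch 2 (add not (r and p), not (q iff q)):
    not (q iff r): β-rule — branch into q, not r  //  not q, r.
      branch 2.1 (add q, not r):
        not (r and p): β-rule — branch into not r  //  not p.
          branch 2.1.1 (add not r):
            not (q iff q): β-rule — branch into q, not q  //  not q, q.
              branch 2.1.1.1 (add q, not q):
                × closes — contains both q and not q.
              branch 2.1.1.2 (add not q, q):
                × closes — contains both q and not q.
          branch 2.1.2 (add not p):
            not (q iff q): β-rule — branch into q, not q  //  not q, q.
              branch 2.1.2.1 (add q, not q):
                × closes — contains both q and not q.
              branch 2.1.2.2 (add not q, q):
                × closes — contains both q and not q.
      branch 2.2 (add not q, r):
        not (r and p): β-rule — branch into not r  //  not p.
          branch 2.2.1 (add not r):
            × closes — contains both r and not r.
          branch 2.2.2 (add not p):
            not (q iff q): β-rule — branch into q, not q  //  not q, q.
              branch 2.2.2.1 (add q, not q):
                × closes — contains both q and not q.
              branch 2.2.2.2 (add not q, q):
                × closes — contains both q and not q.
9 branches closed, 1 open.
An open branch gives a countermodel: p=T, q=F, r=T (unmentioned atoms arbitrary); the premises hold there but the conclusion fails.

No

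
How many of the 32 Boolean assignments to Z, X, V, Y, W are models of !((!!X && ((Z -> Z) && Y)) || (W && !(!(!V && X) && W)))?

Initial set: {!((!!X && ((Z -> Z) && Y)) || (W && !(!(!V && X) && W)))}.
!((!!X && ((Z -> Z) && Y)) || (W && !(!(!V && X) && W))): α-rule — add !(!!X && ((Z -> Z) && Y)), !(W && !(!(!V && X) && W)).
!(!!X && ((Z -> Z) && Y)): β-rule — branch into !!!X  //  !((Z -> Z) && Y).
  branch 1 (add !!!X):
    !!!X: drop double negation, giving !X.
    !(W && !(!(!V && X) && W)): β-rule — branch into !W  //  !!(!(!V && X) && W).
      branch 1.1 (add !W):
        ○ open, literals {W=0, X=0}.
      branch 1.2 (add !!(!(!V && X) && W)):
        !!(!(!V && X) && W): α-rule — add !(!V && X), W.
        !(!V && X): β-rule — branch into !!V  //  !X.
          branch 1.2.1 (add !!V):
            ○ open, literals {V=1, W=1, X=0}.
          branch 1.2.2 (add !X):
            ○ open, literals {W=1, X=0}.
  branch 2 (add !((Z -> Z) && Y)):
    !(W && !(!(!V && X) && W)): β-rule — branch into !W  //  !!(!(!V && X) && W).
      branch 2.1 (add !W):
        !((Z -> Z) && Y): β-rule — branch into !(Z -> Z)  //  !Y.
          branch 2.1.1 (add !(Z -> Z)):
            !(Z -> Z): α-rule — add Z, !Z.
            × closes — contains both Z and !Z.
          branch 2.1.2 (add !Y):
            ○ open, literals {W=0, Y=0}.
      branch 2.2 (add !!(!(!V && X) && W)):
        !!(!(!V && X) && W): α-rule — add !(!V && X), W.
        !((Z -> Z) && Y): β-rule — branch into !(Z -> Z)  //  !Y.
          branch 2.2.1 (add !(Z -> Z)):
            !(Z -> Z): α-rule — add Z, !Z.
            × closes — contains both Z and !Z.
          branch 2.2.2 (add !Y):
            !(!V && X): β-rule — branch into !!V  //  !X.
              branch 2.2.2.1 (add !!V):
                ○ open, literals {V=1, W=1, Y=0}.
              branch 2.2.2.2 (add !X):
                ○ open, literals {W=1, X=0, Y=0}.
2 branches closed, 6 open.
Each open branch fixes some atoms; the unmentioned ones are free. Counting distinct full assignments: branch {W=0, X=0} (Z, V, Y) contributes 8 new; branch {V=1, W=1, X=0} (Z, Y) contributes 4 new; branch {W=1, X=0} (Z, V, Y) contributes 4 new; branch {W=0, Y=0} (Z, X, V) contributes 4 new; branch {V=1, W=1, Y=0} (Z, X) contributes 2 new; branch {W=1, X=0, Y=0} (Z, V) contributes 0 new. Total: 22.

22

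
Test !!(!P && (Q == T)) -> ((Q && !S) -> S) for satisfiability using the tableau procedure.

Initial set: {T (!!(!P && (Q == T)) -> ((Q && !S) -> S))}.
T (!!(!P && (Q == T)) -> ((Q && !S) -> S)): β-rule — branch into F !!(!P && (Q == T))  //  T ((Q && !S) -> S).
  branch 1 (add F !!(!P && (Q == T))):
    F !!(!P && (Q == T)): drop double negation, giving F (!P && (Q == T)).
    F (!P && (Q == T)): β-rule — branch into F !P  //  F (Q == T).
      branch 1.1 (add F !P):
        ○ open, literals {P=T}.
      branch 1.2 (add F (Q == T)):
        F (Q == T): β-rule — branch into T Q, F T  //  F Q, T T.
          branch 1.2.1 (add T Q, F T):
            ○ open, literals {Q=T, T=F}.
          branch 1.2.2 (add F Q, T T):
            ○ open, literals {Q=F, T=T}.
  branch 2 (add T ((Q && !S) -> S)):
    T ((Q && !S) -> S): β-rule — branch into F (Q && !S)  //  T S.
      branch 2.1 (add F (Q && !S)):
        F (Q && !S): β-rule — branch into F Q  //  F !S.
          branch 2.1.1 (add F Q):
            ○ open, literals {Q=F}.
          branch 2.1.2 (add F !S):
            ○ open, literals {S=T}.
      branch 2.2 (add T S):
        ○ open, literals {S=T}.
0 branches closed, 6 open.
An open branch gives a satisfying assignment: P=T.

Satisfiable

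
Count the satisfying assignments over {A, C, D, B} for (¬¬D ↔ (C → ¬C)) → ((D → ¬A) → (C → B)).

14

Initial set: {((¬¬D ↔ (C → ¬C)) → ((D → ¬A) → (C → B)))}.
((¬¬D ↔ (C → ¬C)) → ((D → ¬A) → (C → B))): β-rule — branch into ¬(¬¬D ↔ (C → ¬C))  //  ((D → ¬A) → (C → B)).
  branch 1 (add ¬(¬¬D ↔ (C → ¬C))):
    ¬(¬¬D ↔ (C → ¬C)): β-rule — branch into ¬¬D, ¬(C → ¬C)  //  ¬¬¬D, (C → ¬C).
      branch 1.1 (add ¬¬D, ¬(C → ¬C)):
        ¬¬D: drop double negation, giving D.
        ¬(C → ¬C): α-rule — add C, ¬¬C.
        ○ open, literals {C=1, D=1}.
      branch 1.2 (add ¬¬¬D, (C → ¬C)):
        ¬¬¬D: drop double negation, giving ¬D.
        (C → ¬C): β-rule — branch into ¬C  //  ¬C.
          branch 1.2.1 (add ¬C):
            ○ open, literals {C=0, D=0}.
          branch 1.2.2 (add ¬C):
            ○ open, literals {C=0, D=0}.
  branch 2 (add ((D → ¬A) → (C → B))):
    ((D → ¬A) → (C → B)): β-rule — branch into ¬(D → ¬A)  //  (C → B).
      branch 2.1 (add ¬(D → ¬A)):
        ¬(D → ¬A): α-rule — add D, ¬¬A.
        ○ open, literals {A=1, D=1}.
      branch 2.2 (add (C → B)):
        (C → B): β-rule — branch into ¬C  //  B.
          branch 2.2.1 (add ¬C):
            ○ open, literals {C=0}.
          branch 2.2.2 (add B):
            ○ open, literals {B=1}.
0 branches closed, 6 open.
Each open branch fixes some atoms; the unmentioned ones are free. Counting distinct full assignments: branch {C=1, D=1} (A, B) contributes 4 new; branch {C=0, D=0} (A, B) contributes 4 new; branch {C=0, D=0} (A, B) contributes 0 new; branch {A=1, D=1} (C, B) contributes 2 new; branch {C=0} (A, D, B) contributes 2 new; branch {B=1} (A, C, D) contributes 2 new. Total: 14.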